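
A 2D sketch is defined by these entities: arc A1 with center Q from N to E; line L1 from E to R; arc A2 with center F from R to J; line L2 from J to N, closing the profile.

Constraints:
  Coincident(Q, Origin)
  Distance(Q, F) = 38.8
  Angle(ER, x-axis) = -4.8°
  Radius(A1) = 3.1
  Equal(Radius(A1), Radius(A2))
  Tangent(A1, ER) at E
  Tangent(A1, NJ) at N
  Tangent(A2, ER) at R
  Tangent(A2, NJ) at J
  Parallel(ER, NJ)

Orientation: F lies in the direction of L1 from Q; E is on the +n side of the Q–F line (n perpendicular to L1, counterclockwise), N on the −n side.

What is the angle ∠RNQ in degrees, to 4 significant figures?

80.92°

The slot axis is L1's direction at -4.8°, so u = (cos -4.8°, sin -4.8°) = (0.9965, -0.08368) and n = (−sin -4.8°, cos -4.8°) = (0.08368, 0.9965). Q is at the origin and F lies 38.8 along u from Q, so F = 38.8·u = (38.66, -3.247). Tangency of A1 to both parallel lines with radius 3.1 puts E and N at Q ± 3.1·n: E = (0.2594, 3.089), N = (-0.2594, -3.089). Equal radii place R and J the same way about F: R = F + 3.1·n = (38.92, -0.1576), J = F − 3.1·n = (38.40, -6.336). Then cos ∠RNQ = NR·NQ / (|NR||NQ|), giving 80.92°.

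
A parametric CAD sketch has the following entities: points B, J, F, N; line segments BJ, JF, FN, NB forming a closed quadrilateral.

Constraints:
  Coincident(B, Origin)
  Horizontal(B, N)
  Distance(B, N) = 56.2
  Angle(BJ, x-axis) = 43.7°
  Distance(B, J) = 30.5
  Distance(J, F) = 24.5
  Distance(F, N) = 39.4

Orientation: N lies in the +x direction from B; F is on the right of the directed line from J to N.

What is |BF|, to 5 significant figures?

17.149

Checks: |JF| = 24.50 ✓; |FN| = 39.40 ✓.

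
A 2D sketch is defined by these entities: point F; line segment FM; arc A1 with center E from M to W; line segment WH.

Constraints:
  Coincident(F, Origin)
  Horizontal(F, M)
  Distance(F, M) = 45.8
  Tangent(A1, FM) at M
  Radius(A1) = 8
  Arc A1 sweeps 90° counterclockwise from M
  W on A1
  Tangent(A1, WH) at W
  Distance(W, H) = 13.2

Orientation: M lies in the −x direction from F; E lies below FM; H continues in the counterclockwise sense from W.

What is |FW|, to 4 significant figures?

54.39

F is at the origin; FM is horizontal with |FM| = 45.8 and M on the −x side, so M = (-45.80, 0.000). Since A1 is tangent to FM there, EM ⟂ FM, so E = M + (0, -8) = (-45.80, -8.000). On A1, M sits at bearing 90° from E; a 90° counterclockwise sweep puts W at bearing 180°, so W = E + 8.0·(cos 180°, sin 180°) = (-53.80, -8.000). Then |FW| = |W − F| = 54.39.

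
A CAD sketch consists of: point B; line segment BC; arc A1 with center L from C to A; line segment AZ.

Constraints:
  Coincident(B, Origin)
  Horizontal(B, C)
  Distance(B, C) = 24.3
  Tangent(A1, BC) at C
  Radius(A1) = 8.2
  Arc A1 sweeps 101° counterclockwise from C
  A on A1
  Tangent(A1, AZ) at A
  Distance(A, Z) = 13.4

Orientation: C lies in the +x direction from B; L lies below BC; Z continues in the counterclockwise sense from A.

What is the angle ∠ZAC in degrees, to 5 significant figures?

129.50°

B is at the origin; B and C share the same y with |BC| = 24.3 and C on the +x side, so C = (24.300, 0.0000). The tangent condition forces LC to be normal to BC, so L = C + (0, -8.2) = (24.300, -8.2000). On A1, C sits at bearing 90° from L; a 101° counterclockwise sweep puts A at bearing 191°, so A = L + 8.2·(cos 191°, sin 191°) = (16.251, -9.7646). The tangent condition forces LA to be normal to AZ, so AZ runs along (−sin 191°, cos 191°); with |AZ| = 13.4, Z = (18.807, -22.918). Then cos ∠ZAC = AZ·AC / (|AZ||AC|), giving 129.50°.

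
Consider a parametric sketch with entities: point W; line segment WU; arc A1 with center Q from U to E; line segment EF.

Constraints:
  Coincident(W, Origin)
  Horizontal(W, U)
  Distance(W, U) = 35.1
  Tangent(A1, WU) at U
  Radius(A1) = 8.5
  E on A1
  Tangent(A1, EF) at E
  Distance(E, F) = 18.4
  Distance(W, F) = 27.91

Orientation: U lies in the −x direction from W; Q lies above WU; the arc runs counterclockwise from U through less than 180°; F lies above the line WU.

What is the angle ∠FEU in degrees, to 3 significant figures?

149°

Checks: |QE| = 8.500 ✓; ∠(QE, EF) = 90.00° ✓; |EF| = 18.40 ✓; |WF| = 27.91 ✓.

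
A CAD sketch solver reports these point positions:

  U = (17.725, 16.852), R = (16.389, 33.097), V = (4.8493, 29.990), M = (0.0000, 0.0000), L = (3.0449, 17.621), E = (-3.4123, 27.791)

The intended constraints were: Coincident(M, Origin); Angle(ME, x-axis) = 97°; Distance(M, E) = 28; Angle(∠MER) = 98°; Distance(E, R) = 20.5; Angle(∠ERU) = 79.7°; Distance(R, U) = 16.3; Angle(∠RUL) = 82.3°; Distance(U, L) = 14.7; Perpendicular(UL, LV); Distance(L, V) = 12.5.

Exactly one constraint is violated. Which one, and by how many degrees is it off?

Perpendicular(UL, LV) — off by 5.30°.

M = (0.00, 0.00) ✓; ME at 97.00° ✓; |ME| = 28.00 ✓; ∠MER = 98.00° ✓; |ER| = 20.50 ✓; ∠ERU = 79.70° ✓; |RU| = 16.30 ✓; ∠RUL = 82.30° ✓; |UL| = 14.70 ✓; ∠(UL, LV) = 95.30° ✗; |LV| = 12.50 ✓.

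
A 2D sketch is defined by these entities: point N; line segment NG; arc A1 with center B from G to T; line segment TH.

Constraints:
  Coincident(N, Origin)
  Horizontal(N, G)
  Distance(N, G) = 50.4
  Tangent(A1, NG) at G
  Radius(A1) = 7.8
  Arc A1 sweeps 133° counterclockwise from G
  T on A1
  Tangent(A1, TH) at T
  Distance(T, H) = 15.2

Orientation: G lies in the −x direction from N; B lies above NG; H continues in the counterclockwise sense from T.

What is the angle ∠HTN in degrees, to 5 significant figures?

149.36°

N is at the origin; NG is horizontal with |NG| = 50.4 and G on the −x side, so G = (-50.400, 0.0000). Tangency of A1 to NG means the radius BG is perpendicular to NG, so B = G + (0, 7.8) = (-50.400, 7.8000). On A1, G sits at bearing -90° from B; a 133° counterclockwise sweep puts T at bearing 43°, so T = B + 7.8·(cos 43°, sin 43°) = (-44.695, 13.120). The tangent condition forces BT to be normal to TH, so TH runs along (−sin 43°, cos 43°); with |TH| = 15.2, H = (-55.062, 24.236). Then cos ∠HTN = TH·TN / (|TH||TN|), giving 149.36°.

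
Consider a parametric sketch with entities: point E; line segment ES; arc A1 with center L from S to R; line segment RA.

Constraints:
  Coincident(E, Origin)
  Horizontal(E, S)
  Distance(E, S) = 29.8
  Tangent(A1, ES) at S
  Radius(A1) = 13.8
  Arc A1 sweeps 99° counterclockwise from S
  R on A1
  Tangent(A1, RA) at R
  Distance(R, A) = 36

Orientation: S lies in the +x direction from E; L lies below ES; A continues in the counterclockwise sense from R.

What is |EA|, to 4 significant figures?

55.94

E is at the origin; ES is horizontal with |ES| = 29.8 and S on the +x side, so S = (29.80, 0.000). A1 meets ES tangentially, so LS is at right angles to ES, so L = S + (0, -13.8) = (29.80, -13.80). On A1, S sits at bearing 90° from L; a 99° counterclockwise sweep puts R at bearing 189°, so R = L + 13.8·(cos 189°, sin 189°) = (16.17, -15.96). The tangent condition forces LR to be normal to RA, so RA runs along (−sin 189°, cos 189°); with |RA| = 36.0, A = (21.80, -51.52). Then |EA| = |A − E| = 55.94.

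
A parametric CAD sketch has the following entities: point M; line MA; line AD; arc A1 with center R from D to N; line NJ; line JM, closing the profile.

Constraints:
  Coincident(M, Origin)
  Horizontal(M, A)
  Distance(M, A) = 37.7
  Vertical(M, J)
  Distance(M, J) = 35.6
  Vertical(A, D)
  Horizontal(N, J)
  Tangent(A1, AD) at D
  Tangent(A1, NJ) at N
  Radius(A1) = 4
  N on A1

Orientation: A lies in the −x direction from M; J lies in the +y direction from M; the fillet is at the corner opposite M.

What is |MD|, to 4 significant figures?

49.19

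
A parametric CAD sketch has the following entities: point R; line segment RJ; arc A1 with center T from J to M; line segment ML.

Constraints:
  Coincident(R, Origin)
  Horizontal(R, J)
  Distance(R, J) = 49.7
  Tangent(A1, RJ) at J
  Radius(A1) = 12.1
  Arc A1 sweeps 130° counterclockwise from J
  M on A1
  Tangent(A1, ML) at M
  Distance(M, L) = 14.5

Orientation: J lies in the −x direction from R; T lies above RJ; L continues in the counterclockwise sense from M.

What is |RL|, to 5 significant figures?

58.611

On A1, J sits at bearing -90° from T; a 130° counterclockwise sweep puts M at bearing 40°, so M = T + 12.1·(cos 40°, sin 40°) = (-40.431, 19.878). The tangent condition forces TM to be normal to ML, so ML runs along (−sin 40°, cos 40°); with |ML| = 14.5, L = (-49.751, 30.985). Then |RL| = |L − R| = 58.611.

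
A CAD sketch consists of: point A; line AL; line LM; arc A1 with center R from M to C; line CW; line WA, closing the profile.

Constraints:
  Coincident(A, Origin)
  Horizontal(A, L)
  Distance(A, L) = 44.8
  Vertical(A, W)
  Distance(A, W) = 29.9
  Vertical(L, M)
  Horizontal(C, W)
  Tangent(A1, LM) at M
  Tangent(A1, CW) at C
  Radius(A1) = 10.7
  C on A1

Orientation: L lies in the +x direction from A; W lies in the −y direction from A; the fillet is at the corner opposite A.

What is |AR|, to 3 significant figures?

39.1

A is at the origin; A and L share the same y with |AL| = 44.8 and L on the +x side, so L = (44.8, 0.00). A and W share the same x with |AW| = 29.9 and W on the −y side, so W = (0.00, -29.9). The virtual corner opposite A is at (44.8, -29.9). Tangency of A1 to LM means the radius RM is perpendicular to LM and since A1 is tangent to CW there, RC ⟂ CW, with radius 10.7, so the center R sits 10.7 in from both sides at R = (34.1, -19.2). Then |AR| = |R − A| = 39.1.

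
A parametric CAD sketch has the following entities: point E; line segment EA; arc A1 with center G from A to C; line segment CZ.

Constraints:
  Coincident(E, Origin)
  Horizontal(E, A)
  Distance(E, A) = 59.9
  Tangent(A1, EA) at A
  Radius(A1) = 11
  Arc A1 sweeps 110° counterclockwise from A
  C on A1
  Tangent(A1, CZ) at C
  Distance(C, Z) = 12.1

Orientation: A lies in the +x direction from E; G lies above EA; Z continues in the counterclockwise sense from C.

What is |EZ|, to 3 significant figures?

71.1

On A1, A sits at bearing -90° from G; a 110° counterclockwise sweep puts C at bearing 20°, so C = G + 11.0·(cos 20°, sin 20°) = (70.2, 14.8). A1 meets CZ tangentially, so GC is at right angles to CZ, so CZ runs along (−sin 20°, cos 20°); with |CZ| = 12.1, Z = (66.1, 26.1). Then |EZ| = |Z − E| = 71.1.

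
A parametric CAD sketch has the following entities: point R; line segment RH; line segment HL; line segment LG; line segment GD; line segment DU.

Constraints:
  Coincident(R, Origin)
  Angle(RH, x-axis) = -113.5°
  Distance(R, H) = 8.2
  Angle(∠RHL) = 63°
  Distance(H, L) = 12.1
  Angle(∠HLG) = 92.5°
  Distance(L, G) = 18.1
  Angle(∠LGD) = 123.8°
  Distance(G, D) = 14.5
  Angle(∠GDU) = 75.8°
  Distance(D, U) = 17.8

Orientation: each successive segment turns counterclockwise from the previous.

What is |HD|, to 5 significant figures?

26.694

R is at the origin; RH runs at -113.5° with length 8.2, so H = (-3.2697, -7.5199). ∠RHL = 63.0° gives HL at 3.5000° from the x-axis; with |HL| = 12.1, L = (8.8077, -6.7812). ∠HLG = 92.5° gives LG at 91.000° from the x-axis; with |LG| = 18.1, G = (8.4918, 11.316). ∠LGD = 123.8° gives GD at 147.20° from the x-axis; with |GD| = 14.5, D = (-3.6964, 19.171). Then |HD| = |D − H| = 26.694.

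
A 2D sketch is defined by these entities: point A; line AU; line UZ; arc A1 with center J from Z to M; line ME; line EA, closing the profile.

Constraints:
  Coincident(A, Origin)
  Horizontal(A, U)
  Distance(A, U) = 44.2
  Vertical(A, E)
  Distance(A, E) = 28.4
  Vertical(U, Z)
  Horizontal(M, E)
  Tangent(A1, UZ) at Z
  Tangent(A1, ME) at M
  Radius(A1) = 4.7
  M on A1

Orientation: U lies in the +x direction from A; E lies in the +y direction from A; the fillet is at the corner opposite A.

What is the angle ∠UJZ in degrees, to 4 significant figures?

78.78°

A is at the origin; AU is horizontal with |AU| = 44.2 and U on the +x side, so U = (44.20, 0.000). A and E share the same x with |AE| = 28.4 and E on the +y side, so E = (0.000, 28.40). The virtual corner opposite A is at (44.20, 28.40). The tangent condition forces JZ to be normal to UZ and the tangent condition forces JM to be normal to ME, with radius 4.7, so the center J sits 4.7 in from both sides at J = (39.50, 23.70). That places the tangent points at Z = (44.20, 23.70) on UZ and M = (39.50, 28.40) on ME. Then cos ∠UJZ = JU·JZ / (|JU||JZ|), giving 78.78°.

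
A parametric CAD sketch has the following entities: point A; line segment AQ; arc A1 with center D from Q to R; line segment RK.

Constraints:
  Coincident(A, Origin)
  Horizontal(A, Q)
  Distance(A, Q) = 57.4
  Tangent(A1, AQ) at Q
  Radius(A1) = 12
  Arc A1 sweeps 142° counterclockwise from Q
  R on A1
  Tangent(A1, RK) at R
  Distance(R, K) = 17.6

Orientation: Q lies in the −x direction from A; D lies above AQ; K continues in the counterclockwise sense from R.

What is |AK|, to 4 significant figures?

71.58

On A1, Q sits at bearing -90° from D; a 142° counterclockwise sweep puts R at bearing 52°, so R = D + 12.0·(cos 52°, sin 52°) = (-50.01, 21.46). Tangency of A1 to RK means the radius DR is perpendicular to RK, so RK runs along (−sin 52°, cos 52°); with |RK| = 17.6, K = (-63.88, 32.29). Then |AK| = |K − A| = 71.58.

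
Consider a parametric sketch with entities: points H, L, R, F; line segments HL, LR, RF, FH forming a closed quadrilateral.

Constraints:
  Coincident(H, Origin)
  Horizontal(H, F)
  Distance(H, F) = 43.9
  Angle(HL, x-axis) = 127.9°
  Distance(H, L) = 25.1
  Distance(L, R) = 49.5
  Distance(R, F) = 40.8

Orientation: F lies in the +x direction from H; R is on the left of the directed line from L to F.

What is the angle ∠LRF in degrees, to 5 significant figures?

87.106°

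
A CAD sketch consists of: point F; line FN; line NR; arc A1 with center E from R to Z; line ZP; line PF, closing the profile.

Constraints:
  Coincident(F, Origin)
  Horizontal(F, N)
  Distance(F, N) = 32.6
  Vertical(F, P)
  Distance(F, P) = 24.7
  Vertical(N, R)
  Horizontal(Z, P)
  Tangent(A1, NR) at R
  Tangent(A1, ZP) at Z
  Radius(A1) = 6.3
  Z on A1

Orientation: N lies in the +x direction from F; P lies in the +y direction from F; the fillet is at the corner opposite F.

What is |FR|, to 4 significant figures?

37.43

The virtual corner opposite F is at (32.60, 24.70). A1 meets NR tangentially, so ER is at right angles to NR and the tangent condition forces EZ to be normal to ZP, with radius 6.3, so the center E sits 6.3 in from both sides at E = (26.30, 18.40). That places the tangent points at R = (32.60, 18.40) on NR and Z = (26.30, 24.70) on ZP. Then |FR| = |R − F| = 37.43.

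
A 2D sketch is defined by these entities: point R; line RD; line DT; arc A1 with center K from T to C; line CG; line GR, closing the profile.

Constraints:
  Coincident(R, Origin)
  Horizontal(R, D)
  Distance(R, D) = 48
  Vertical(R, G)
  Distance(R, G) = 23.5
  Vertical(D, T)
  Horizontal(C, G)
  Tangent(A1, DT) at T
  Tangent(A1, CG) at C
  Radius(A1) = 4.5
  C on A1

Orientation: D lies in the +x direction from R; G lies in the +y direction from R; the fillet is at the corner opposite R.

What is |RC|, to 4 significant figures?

49.44

The virtual corner opposite R is at (48.00, 23.50). A1 meets DT tangentially, so KT is at right angles to DT and since A1 is tangent to CG there, KC ⟂ CG, with radius 4.5, so the center K sits 4.5 in from both sides at K = (43.50, 19.00). That places the tangent points at T = (48.00, 19.00) on DT and C = (43.50, 23.50) on CG. Then |RC| = |C − R| = 49.44.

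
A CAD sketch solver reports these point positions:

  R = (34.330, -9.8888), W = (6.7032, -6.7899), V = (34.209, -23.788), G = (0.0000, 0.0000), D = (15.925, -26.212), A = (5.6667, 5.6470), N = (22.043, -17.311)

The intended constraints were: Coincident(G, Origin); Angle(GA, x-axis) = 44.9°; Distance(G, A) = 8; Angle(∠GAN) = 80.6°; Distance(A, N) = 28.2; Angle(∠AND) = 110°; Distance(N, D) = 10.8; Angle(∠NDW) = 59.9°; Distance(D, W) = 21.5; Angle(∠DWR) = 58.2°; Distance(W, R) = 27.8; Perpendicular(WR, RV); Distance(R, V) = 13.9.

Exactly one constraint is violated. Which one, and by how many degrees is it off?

Perpendicular(WR, RV) — off by 5.90°.

G = (0.00, 0.00) ✓; GA at 44.90° ✓; |GA| = 8.000 ✓; ∠GAN = 80.60° ✓; |AN| = 28.20 ✓; ∠AND = 110.0° ✓; |ND| = 10.80 ✓; ∠NDW = 59.90° ✓; |DW| = 21.50 ✓; ∠DWR = 58.20° ✓; |WR| = 27.80 ✓; ∠(WR, RV) = 84.10° ✗; |RV| = 13.90 ✓.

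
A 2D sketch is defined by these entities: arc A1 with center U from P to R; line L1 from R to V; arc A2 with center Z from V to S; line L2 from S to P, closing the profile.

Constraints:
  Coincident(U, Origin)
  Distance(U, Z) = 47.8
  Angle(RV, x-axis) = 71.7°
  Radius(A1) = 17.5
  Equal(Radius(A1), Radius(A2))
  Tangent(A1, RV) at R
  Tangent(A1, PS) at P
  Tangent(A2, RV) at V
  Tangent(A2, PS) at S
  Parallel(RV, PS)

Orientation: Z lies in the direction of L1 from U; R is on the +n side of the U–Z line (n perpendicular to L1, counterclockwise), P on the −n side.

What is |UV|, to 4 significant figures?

50.90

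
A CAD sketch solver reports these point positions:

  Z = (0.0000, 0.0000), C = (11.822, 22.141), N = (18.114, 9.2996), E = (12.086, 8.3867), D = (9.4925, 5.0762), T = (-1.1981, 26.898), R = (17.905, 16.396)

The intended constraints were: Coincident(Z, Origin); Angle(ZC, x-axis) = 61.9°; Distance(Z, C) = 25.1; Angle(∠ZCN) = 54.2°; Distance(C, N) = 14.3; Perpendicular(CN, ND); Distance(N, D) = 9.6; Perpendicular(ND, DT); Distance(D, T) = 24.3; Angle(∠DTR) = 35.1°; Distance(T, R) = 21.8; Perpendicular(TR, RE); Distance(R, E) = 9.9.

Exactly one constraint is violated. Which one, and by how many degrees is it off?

Perpendicular(TR, RE) — off by 7.20°.

Z = (0.00, 0.00) ✓; ZC at 61.90° ✓; |ZC| = 25.10 ✓; ∠ZCN = 54.20° ✓; |CN| = 14.30 ✓; ∠(CN, ND) = 90.01° ✓; |ND| = 9.600 ✓; ∠(ND, DT) = 90.00° ✓; |DT| = 24.30 ✓; ∠DTR = 35.10° ✓; |TR| = 21.80 ✓; ∠(TR, RE) = 97.20° ✗; |RE| = 9.900 ✓.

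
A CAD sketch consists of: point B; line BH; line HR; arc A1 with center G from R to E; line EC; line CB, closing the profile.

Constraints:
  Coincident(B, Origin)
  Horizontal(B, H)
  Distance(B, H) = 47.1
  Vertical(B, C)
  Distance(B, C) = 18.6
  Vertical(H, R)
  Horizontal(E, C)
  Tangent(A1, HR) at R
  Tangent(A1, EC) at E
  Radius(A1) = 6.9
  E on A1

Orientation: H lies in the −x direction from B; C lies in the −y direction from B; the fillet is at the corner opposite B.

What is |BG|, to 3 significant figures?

41.9

B is at the origin; BH is horizontal with |BH| = 47.1 and H on the −x side, so H = (-47.1, 0.00). B and C share the same x with |BC| = 18.6 and C on the −y side, so C = (0.00, -18.6). The virtual corner opposite B is at (-47.1, -18.6). A1 meets HR tangentially, so GR is at right angles to HR and A1 meets EC tangentially, so GE is at right angles to EC, with radius 6.9, so the center G sits 6.9 in from both sides at G = (-40.2, -11.7). Then |BG| = |G − B| = 41.9.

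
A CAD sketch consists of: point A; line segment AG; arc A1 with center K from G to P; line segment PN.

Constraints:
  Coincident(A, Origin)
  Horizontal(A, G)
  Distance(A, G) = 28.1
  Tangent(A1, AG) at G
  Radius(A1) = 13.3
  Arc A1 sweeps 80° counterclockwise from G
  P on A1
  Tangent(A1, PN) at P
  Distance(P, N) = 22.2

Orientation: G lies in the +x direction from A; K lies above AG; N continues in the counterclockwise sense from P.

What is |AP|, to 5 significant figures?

42.639

The tangent condition forces KG to be normal to AG, so K = G + (0, 13.3) = (28.100, 13.300). On A1, G sits at bearing -90° from K; an 80° counterclockwise sweep puts P at bearing -10°, so P = K + 13.3·(cos -10°, sin -10°) = (41.198, 10.990). Then |AP| = |P − A| = 42.639.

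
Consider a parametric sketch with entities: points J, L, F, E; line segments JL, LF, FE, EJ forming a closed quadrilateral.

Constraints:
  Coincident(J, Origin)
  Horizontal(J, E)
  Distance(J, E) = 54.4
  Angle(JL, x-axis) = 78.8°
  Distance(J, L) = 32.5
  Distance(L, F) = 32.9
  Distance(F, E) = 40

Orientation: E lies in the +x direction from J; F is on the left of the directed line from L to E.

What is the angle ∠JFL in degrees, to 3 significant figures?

34.8°

Checks: |LF| = 32.90 ✓; |FE| = 40.00 ✓.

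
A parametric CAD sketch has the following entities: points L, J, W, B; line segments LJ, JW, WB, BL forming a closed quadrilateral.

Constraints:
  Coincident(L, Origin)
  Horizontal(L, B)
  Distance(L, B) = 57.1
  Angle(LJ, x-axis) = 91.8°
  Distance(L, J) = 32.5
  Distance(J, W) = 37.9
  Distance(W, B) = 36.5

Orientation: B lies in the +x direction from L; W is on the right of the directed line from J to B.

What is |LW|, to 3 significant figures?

20.7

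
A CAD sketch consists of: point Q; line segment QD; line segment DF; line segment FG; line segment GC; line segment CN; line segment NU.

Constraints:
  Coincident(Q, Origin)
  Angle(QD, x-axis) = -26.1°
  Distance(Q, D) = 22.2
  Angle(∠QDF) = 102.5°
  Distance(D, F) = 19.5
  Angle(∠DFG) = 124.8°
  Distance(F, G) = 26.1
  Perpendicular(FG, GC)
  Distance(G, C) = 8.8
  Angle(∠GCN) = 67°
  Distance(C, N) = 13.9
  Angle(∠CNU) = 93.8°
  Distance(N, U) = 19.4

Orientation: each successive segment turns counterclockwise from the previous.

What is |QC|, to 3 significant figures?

32.3

Q is at the origin; QD runs at -26.1° with length 22.2, so D = (19.9, -9.77). ∠QDF = 102.5° gives DF at 51.4° from the x-axis; with |DF| = 19.5, F = (32.1, 5.47). ∠DFG = 124.8° gives FG at 107° from the x-axis; with |FG| = 26.1, G = (24.6, 30.5). FG is perpendicular to GC, so GC runs at -163°; with |GC| = 8.8, C = (16.2, 28.0). Then |QC| = |C − Q| = 32.3.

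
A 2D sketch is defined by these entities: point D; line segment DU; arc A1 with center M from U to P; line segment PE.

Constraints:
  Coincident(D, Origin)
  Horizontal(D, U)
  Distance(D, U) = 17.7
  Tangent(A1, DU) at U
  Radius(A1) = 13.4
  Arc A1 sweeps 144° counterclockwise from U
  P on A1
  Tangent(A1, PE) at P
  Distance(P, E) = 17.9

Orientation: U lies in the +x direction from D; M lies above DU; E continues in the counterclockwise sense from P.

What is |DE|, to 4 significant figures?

36.49

D is at the origin; DU is horizontal with |DU| = 17.7 and U on the +x side, so U = (17.70, 0.000). A1 meets DU tangentially, so MU is at right angles to DU, so M = U + (0, 13.4) = (17.70, 13.40). On A1, U sits at bearing -90° from M; a 144° counterclockwise sweep puts P at bearing 54°, so P = M + 13.4·(cos 54°, sin 54°) = (25.58, 24.24). Tangency of A1 to PE means the radius MP is perpendicular to PE, so PE runs along (−sin 54°, cos 54°); with |PE| = 17.9, E = (11.09, 34.76). Then |DE| = |E − D| = 36.49.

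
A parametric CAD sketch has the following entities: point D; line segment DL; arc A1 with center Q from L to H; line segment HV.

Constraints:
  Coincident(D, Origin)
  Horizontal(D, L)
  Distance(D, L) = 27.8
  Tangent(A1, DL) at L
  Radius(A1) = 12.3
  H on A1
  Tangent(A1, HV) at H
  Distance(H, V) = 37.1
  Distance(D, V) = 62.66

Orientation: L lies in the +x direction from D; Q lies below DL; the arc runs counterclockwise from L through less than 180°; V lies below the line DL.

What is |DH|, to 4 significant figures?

25.78

D is at the origin; DL is horizontal with |DL| = 27.8 and L on the +x side, so L = (27.80, 0.000). Since A1 is tangent to DL there, QL ⟂ DL, so Q = L + (0, -12.3) = (27.80, -12.30). Since QH ⟂ HV (tangency), |QV| = √(12.3² + 37.1²) = 39.09 regardless of where H sits on A1. So V lies on both circle(D, 62.66) and circle(Q, 39.09); the below-DL intersection is V = (37.57, -50.14). H is the foot of the tangent from V: H = (17.46, -18.97).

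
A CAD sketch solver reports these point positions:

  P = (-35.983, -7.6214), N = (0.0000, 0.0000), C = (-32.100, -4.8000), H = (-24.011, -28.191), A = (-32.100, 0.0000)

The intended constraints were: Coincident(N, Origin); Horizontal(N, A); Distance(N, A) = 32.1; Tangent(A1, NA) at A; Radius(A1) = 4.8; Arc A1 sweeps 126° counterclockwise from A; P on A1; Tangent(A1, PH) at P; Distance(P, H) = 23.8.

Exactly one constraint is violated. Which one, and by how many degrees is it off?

Tangent(A1, PH) at P — off by 5.80°.

N = (0.00, 0.00) ✓; N.y = 0.00, A.y = 0.00 ✓; |NA| = 32.10 ✓; ∠(CA, AN) = 90.00° ✓; |CA| = 4.800 ✓; bearing(C→P) − bearing(C→A) = 126.0° ✓; |CP| = 4.800 ✓; ∠(CP, PH) = 95.80° ✗; |PH| = 23.80 ✓.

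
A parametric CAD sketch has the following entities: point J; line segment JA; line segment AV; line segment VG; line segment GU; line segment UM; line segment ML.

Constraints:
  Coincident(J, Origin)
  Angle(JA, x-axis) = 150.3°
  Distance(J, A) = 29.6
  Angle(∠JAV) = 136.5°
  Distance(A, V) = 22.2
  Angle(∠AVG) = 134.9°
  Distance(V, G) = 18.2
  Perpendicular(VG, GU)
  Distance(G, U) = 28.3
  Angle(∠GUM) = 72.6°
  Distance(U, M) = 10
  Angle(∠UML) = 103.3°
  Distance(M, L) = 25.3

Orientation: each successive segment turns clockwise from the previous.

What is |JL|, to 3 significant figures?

52.6

J is at the origin; JA runs at 150.3° with length 29.6, so A = (-25.7, 14.7). ∠JAV = 136.5° gives AV at 107° from the x-axis; with |AV| = 22.2, V = (-32.1, 35.9). ∠AVG = 134.9° gives VG at 61.7° from the x-axis; with |VG| = 18.2, G = (-23.5, 51.9). The perpendicularity gives GU at right angles to VG, so GU runs at -28.3°; with |GU| = 28.3, U = (1.42, 38.5). ∠GUM = 72.6° gives UM at -136° from the x-axis; with |UM| = 10.0, M = (-5.74, 31.5). ∠UML = 103.3° gives ML at 148° from the x-axis; with |ML| = 25.3, L = (-27.1, 45.1). Then |JL| = |L − J| = 52.6.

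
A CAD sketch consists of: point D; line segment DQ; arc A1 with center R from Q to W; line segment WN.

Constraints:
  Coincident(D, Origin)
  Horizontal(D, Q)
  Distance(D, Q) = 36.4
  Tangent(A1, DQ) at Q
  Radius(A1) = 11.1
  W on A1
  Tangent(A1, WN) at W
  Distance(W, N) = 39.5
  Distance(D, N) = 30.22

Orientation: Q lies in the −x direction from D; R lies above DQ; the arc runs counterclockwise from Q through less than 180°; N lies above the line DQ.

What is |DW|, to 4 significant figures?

28.92

D is at the origin; DQ is horizontal with |DQ| = 36.4 and Q on the −x side, so Q = (-36.40, 0.000). Since A1 is tangent to DQ there, RQ ⟂ DQ, so R = Q + (0, 11.1) = (-36.40, 11.10). Since RW ⟂ WN (tangency), |RN| = √(11.1² + 39.5²) = 41.03 regardless of where W sits on A1. So N lies on both circle(D, 30.22) and circle(R, 41.03); the above-DQ intersection is N = (-0.09722, 30.22). W is the foot of the tangent from N: W = (-28.76, 3.044).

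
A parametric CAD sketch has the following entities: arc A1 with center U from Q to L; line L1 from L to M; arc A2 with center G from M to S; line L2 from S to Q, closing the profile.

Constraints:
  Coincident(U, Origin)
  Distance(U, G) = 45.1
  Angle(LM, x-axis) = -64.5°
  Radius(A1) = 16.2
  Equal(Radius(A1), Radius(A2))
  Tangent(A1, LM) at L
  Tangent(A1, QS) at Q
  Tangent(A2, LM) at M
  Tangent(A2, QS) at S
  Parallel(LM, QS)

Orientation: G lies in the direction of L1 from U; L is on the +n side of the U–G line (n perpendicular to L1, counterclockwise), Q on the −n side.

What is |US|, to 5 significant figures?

47.921

Tangency of A1 to both parallel lines with radius 16.2 puts L and Q at U ± 16.2·n: L = (14.622, 6.9743), Q = (-14.622, -6.9743). Equal radii place M and S the same way about G: M = G + 16.2·n = (34.038, -33.732), S = G − 16.2·n = (4.7942, -47.681). Then |US| = |S − U| = 47.921.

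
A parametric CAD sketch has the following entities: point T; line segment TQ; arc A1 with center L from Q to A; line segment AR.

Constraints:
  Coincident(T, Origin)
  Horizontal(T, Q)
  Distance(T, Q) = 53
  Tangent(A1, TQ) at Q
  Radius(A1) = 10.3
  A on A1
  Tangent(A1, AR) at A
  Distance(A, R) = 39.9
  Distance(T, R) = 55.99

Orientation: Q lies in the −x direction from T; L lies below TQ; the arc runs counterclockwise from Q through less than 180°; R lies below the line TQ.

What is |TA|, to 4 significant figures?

62.81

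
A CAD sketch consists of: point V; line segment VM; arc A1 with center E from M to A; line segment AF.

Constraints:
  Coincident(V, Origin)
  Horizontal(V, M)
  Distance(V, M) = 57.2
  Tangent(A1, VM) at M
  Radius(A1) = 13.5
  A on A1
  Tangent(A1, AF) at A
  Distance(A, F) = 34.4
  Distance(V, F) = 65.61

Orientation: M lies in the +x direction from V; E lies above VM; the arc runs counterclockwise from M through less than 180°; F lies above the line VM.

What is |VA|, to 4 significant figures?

70.95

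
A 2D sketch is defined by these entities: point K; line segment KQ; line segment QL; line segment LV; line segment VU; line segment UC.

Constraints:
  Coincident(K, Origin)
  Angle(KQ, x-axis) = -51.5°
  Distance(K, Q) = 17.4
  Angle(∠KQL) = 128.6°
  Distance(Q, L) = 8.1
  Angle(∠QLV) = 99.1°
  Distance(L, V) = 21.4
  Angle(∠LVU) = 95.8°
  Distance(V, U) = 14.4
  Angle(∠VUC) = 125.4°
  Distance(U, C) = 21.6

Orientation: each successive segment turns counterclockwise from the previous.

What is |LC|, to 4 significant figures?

29.31

K is at the origin; KQ runs at -51.5° with length 17.4, so Q = (10.83, -13.62). ∠KQL = 128.6° gives QL at -0.1000° from the x-axis; with |QL| = 8.1, L = (18.93, -13.63). ∠QLV = 99.1° gives LV at 80.80° from the x-axis; with |LV| = 21.4, V = (22.35, 7.493). ∠LVU = 95.8° gives VU at 165.0° from the x-axis; with |VU| = 14.4, U = (8.444, 11.22). ∠VUC = 125.4° gives UC at -140.4° from the x-axis; with |UC| = 21.6, C = (-8.199, -2.548). Then |LC| = |C − L| = 29.31.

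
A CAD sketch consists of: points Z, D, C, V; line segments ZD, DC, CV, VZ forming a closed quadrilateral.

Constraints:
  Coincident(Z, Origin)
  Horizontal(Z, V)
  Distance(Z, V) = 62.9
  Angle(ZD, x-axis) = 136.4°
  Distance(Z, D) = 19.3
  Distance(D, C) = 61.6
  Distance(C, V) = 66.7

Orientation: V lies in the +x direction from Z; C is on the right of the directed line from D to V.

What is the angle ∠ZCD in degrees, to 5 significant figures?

9.3206°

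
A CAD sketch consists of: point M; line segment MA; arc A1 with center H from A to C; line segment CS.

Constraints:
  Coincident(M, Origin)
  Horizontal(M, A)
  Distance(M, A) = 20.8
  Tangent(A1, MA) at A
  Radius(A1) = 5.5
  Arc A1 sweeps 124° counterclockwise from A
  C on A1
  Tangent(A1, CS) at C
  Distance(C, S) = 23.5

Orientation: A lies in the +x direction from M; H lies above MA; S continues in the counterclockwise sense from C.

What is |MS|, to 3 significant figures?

30.6

M is at the origin; MA is horizontal with |MA| = 20.8 and A on the +x side, so A = (20.8, 0.00). Tangency of A1 to MA means the radius HA is perpendicular to MA, so H = A + (0, 5.5) = (20.8, 5.50). On A1, A sits at bearing -90° from H; a 124° counterclockwise sweep puts C at bearing 34°, so C = H + 5.5·(cos 34°, sin 34°) = (25.4, 8.58). Tangency of A1 to CS means the radius HC is perpendicular to CS, so CS runs along (−sin 34°, cos 34°); with |CS| = 23.5, S = (12.2, 28.1). Then |MS| = |S − M| = 30.6.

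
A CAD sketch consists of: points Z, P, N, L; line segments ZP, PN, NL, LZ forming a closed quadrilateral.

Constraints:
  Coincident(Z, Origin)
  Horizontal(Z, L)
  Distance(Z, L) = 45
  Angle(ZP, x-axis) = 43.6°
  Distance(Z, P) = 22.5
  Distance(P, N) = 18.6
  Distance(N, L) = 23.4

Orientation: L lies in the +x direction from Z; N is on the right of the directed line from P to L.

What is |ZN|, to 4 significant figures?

21.83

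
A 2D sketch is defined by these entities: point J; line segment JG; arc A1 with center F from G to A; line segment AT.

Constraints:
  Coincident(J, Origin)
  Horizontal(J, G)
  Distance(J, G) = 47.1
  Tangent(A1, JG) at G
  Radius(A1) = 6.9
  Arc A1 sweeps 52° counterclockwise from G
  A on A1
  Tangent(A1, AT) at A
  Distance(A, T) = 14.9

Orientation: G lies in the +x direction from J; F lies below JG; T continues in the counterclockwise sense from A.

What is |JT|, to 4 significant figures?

35.53

On A1, G sits at bearing 90° from F; a 52° counterclockwise sweep puts A at bearing 142°, so A = F + 6.9·(cos 142°, sin 142°) = (41.66, -2.652). Since A1 is tangent to AT there, FA ⟂ AT, so AT runs along (−sin 142°, cos 142°); with |AT| = 14.9, T = (32.49, -14.39). Then |JT| = |T − J| = 35.53.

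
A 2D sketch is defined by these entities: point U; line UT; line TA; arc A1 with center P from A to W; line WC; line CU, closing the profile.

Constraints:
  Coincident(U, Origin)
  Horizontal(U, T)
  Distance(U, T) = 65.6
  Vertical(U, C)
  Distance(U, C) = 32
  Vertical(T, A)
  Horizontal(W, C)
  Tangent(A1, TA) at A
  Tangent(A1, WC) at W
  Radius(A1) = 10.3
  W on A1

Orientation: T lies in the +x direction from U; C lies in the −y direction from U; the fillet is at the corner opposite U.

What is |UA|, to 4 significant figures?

69.10

The virtual corner opposite U is at (65.60, -32.00). A1 meets TA tangentially, so PA is at right angles to TA and A1 meets WC tangentially, so PW is at right angles to WC, with radius 10.3, so the center P sits 10.3 in from both sides at P = (55.30, -21.70). That places the tangent points at A = (65.60, -21.70) on TA and W = (55.30, -32.00) on WC. Then |UA| = |A − U| = 69.10.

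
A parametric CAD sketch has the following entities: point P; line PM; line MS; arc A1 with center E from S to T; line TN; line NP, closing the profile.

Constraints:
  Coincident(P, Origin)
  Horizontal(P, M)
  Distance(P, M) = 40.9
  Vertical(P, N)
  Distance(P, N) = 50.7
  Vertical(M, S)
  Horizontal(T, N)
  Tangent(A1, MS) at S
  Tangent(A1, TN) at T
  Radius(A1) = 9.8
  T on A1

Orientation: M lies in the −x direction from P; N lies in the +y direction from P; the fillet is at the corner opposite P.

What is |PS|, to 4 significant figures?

57.84

P is at the origin; PM is horizontal with |PM| = 40.9 and M on the −x side, so M = (-40.90, 0.000). PN is vertical with |PN| = 50.7 and N on the +y side, so N = (0.000, 50.70). The virtual corner opposite P is at (-40.90, 50.70). Tangency of A1 to MS means the radius ES is perpendicular to MS and the tangent condition forces ET to be normal to TN, with radius 9.8, so the center E sits 9.8 in from both sides at E = (-31.10, 40.90). That places the tangent points at S = (-40.90, 40.90) on MS and T = (-31.10, 50.70) on TN. Then |PS| = |S − P| = 57.84.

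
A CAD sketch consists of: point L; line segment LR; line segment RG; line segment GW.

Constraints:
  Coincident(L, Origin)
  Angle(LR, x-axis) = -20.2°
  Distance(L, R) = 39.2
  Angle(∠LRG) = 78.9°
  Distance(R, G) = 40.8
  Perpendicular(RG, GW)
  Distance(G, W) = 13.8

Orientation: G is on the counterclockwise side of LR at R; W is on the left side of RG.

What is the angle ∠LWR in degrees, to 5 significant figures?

55.255°

∠LRG = 78.9°, so RG runs at -20.2° + (180° − 78.9°) = 80.900° from the x-axis; with |RG| = 40.8, G = R + 40.8·(cos 80.900°, sin 80.900°) = (43.242, 26.751). RG is perpendicular to GW; with |GW| = 13.8 on the left of RG, W = G + 13.8·(-0.98741, 0.15816) = (29.615, 28.933). Then cos ∠LWR = WL·WR / (|WL||WR|), giving 55.255°.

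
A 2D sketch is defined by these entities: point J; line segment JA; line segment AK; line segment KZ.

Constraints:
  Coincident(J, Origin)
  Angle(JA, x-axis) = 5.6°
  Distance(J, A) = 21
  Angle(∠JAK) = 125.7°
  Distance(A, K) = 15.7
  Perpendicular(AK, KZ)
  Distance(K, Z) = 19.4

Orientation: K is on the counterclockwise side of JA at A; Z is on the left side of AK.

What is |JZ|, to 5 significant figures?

28.053

∠JAK = 125.7°, so AK runs at 5.6° + (180° − 125.7°) = 59.900° from the x-axis; with |AK| = 15.7, K = A + 15.7·(cos 59.900°, sin 59.900°) = (28.773, 15.632). The perpendicularity gives KZ at right angles to AK; with |KZ| = 19.4 on the left of AK, Z = K + 19.4·(-0.86515, 0.50151) = (11.990, 25.361). Then |JZ| = |Z − J| = 28.053.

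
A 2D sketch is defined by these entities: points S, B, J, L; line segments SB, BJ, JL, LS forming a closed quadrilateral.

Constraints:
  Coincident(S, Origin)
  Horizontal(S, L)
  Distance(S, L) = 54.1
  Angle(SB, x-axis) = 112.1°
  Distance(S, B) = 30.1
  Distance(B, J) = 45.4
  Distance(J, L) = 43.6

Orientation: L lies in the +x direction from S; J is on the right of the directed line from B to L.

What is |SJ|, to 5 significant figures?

16.300

Checks: |BJ| = 45.40 ✓; |JL| = 43.60 ✓.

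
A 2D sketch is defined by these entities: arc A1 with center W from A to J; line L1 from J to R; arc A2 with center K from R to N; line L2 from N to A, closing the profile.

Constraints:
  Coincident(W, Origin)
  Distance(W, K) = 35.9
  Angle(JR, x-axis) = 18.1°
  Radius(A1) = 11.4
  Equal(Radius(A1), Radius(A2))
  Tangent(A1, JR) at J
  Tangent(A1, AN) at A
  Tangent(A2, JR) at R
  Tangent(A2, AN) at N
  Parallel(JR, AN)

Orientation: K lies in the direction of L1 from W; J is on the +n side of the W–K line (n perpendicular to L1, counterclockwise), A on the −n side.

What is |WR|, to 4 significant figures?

37.67

The slot axis is L1's direction at 18.1°, so u = (cos 18.1°, sin 18.1°) = (0.9505, 0.3107) and n = (−sin 18.1°, cos 18.1°) = (-0.3107, 0.9505). W is at the origin and K lies 35.9 along u from W, so K = 35.9·u = (34.12, 11.15). Tangency of A1 to both parallel lines with radius 11.4 puts J and A at W ± 11.4·n: J = (-3.542, 10.84), A = (3.542, -10.84). Equal radii place R and N the same way about K: R = K + 11.4·n = (30.58, 21.99), N = K − 11.4·n = (37.67, 0.3174). Then |WR| = |R − W| = 37.67.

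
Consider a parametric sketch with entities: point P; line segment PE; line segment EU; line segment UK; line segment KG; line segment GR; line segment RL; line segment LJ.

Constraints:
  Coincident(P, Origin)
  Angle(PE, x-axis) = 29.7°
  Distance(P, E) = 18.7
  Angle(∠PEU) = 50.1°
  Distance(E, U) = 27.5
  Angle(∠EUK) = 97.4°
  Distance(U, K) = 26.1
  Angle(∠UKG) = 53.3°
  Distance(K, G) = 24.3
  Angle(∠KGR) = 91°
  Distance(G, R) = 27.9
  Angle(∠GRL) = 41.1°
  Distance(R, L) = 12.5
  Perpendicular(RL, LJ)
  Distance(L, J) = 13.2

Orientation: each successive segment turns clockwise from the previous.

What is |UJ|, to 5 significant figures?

15.390

P is at the origin; PE runs at 29.7° with length 18.7, so E = (16.243, 9.2651). ∠PEU = 50.1° gives EU at -100.20° from the x-axis; with |EU| = 27.5, U = (11.374, -17.800). ∠EUK = 97.4° gives UK at 177.20° from the x-axis; with |UK| = 26.1, K = (-14.695, -16.525). ∠UKG = 53.3° gives KG at 50.500° from the x-axis; with |KG| = 24.3, G = (0.76144, 2.2252). ∠KGR = 91.0° gives GR at -38.500° from the x-axis; with |GR| = 27.9, R = (22.596, -15.143). ∠GRL = 41.1° gives RL at -177.40° from the x-axis; with |RL| = 12.5, L = (10.109, -15.710). The perpendicularity gives LJ at right angles to RL, so LJ runs at 92.600°; with |LJ| = 13.2, J = (9.5103, -2.5236). Then |UJ| = |J − U| = 15.390.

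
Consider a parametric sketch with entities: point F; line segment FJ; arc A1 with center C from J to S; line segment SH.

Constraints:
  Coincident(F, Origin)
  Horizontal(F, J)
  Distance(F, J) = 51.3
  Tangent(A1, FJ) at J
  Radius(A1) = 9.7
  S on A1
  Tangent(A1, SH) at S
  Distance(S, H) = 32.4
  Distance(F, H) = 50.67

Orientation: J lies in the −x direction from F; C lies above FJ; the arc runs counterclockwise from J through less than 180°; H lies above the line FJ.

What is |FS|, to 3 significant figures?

42.6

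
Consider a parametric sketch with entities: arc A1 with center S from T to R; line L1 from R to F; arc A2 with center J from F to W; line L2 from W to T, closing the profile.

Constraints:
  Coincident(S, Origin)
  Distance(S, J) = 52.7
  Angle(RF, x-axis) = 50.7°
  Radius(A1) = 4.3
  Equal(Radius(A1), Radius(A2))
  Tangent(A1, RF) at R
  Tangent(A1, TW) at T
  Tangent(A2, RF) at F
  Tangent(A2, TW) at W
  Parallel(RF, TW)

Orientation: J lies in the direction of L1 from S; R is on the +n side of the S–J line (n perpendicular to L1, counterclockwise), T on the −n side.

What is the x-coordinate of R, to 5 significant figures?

-3.3275

The slot axis is L1's direction at 50.7°, so u = (cos 50.7°, sin 50.7°) = (0.63338, 0.77384) and n = (−sin 50.7°, cos 50.7°) = (-0.77384, 0.63338). S is at the origin and J lies 52.7 along u from S, so J = 52.7·u = (33.379, 40.781). Tangency of A1 to both parallel lines with radius 4.3 puts R and T at S ± 4.3·n: R = (-3.3275, 2.7235), T = (3.3275, -2.7235). So R.x = -3.3275.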